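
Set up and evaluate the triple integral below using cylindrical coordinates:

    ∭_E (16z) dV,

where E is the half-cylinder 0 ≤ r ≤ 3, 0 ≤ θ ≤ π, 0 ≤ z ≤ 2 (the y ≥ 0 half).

In cylindrical coordinates, x = r cos(θ), y = r sin(θ), z = z, and dV = r dr dθ dz.

The integrand becomes 16z, so

    ∭_E (16z) dV = ∫_{0}^{π} ∫_{0}^{3} ∫_{0}^{2} (16z) · r dz dr dθ.

Inner (z): 32r.
Middle (r from 0 to 3): 144.
Outer (θ): 144π.

Therefore the triple integral equals 144π.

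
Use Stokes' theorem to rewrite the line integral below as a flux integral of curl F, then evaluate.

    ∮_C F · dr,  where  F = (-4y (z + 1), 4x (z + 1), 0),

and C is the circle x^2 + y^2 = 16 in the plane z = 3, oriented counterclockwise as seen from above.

Let S be the flat disk x^2 + y^2 ≤ 16 in the plane z = 3, with upward unit normal n̂ = ẑ. By Stokes' theorem,

    ∮_C F · dr = ∬_S (∇ × F) · n̂ dS = ∬_D (curl F)_z dA,

where D is the disk x^2 + y^2 ≤ 16.

Compute the curl of F = (-4y (z + 1), 4x (z + 1), 0):
    (∇ × F)_x = ∂F_z/∂y - ∂F_y/∂z = -4x,
    (∇ × F)_y = ∂F_x/∂z - ∂F_z/∂x = -4y,
    (∇ × F)_z = ∂F_y/∂x - ∂F_x/∂y = 8z + 8.

On z = 3, (curl F)_z = 32.

Convert to polar (x = r cos θ, y = r sin θ, dA = r dr dθ); the integrand becomes 32, so

    ∬_D (curl F)_z dA = ∫_0^{2π} ∫_0^{4} (32) · r dr dθ.

Inner (r from 0 to 4): 256.
Outer (θ from 0 to 2π): 512π.

Therefore ∮_C F · dr = 512π.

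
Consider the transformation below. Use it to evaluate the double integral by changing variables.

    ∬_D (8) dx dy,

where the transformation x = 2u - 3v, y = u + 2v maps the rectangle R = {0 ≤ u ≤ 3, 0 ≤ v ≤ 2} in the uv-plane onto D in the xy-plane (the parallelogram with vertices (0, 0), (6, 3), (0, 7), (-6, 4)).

Compute the Jacobian determinant of (x, y) with respect to (u, v):

    ∂(x,y)/∂(u,v) = | 2  -3 | = (2)(2) - (-3)(1) = 7.
                   | 1  2 |

Its absolute value is |J| = 7 (the area scaling factor).

Substituting x = 2u - 3v, y = u + 2v into the integrand,

    8 → 8,

so the integral becomes

    ∬_R (8) · |J| du dv = ∫_0^3 ∫_0^2 (56) dv du.

Inner (v): 112.
Outer (u): 336.

Therefore ∬_D (8) dx dy = 336.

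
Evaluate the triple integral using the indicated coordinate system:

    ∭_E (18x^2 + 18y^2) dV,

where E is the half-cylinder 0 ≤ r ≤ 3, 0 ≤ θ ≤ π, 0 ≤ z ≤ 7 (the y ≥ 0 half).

In cylindrical coordinates, x = r cos(θ), y = r sin(θ), z = z, and dV = r dr dθ dz.

The integrand becomes 18r^2, so

    ∭_E (18x^2 + 18y^2) dV = ∫_{0}^{π} ∫_{0}^{3} ∫_{0}^{7} (18r^2) · r dz dr dθ.

Inner (z): 126r^3.
Middle (r from 0 to 3): 5103/2.
Outer (θ): 5103π/2.

Therefore the triple integral equals 5103π/2.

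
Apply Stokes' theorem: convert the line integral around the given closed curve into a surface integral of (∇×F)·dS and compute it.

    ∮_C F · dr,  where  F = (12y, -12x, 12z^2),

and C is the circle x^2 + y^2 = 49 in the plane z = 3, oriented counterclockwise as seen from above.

Let S be the flat disk x^2 + y^2 ≤ 49 in the plane z = 3, with upward unit normal n̂ = ẑ. By Stokes' theorem,

    ∮_C F · dr = ∬_S (∇ × F) · n̂ dS = ∬_D (curl F)_z dA,

where D is the disk x^2 + y^2 ≤ 49.

Compute the curl of F = (12y, -12x, 12z^2):
    (∇ × F)_x = ∂F_z/∂y - ∂F_y/∂z = 0,
    (∇ × F)_y = ∂F_x/∂z - ∂F_z/∂x = 0,
    (∇ × F)_z = ∂F_y/∂x - ∂F_x/∂y = -24.

On z = 3, (curl F)_z = -24.

Convert to polar (x = r cos θ, y = r sin θ, dA = r dr dθ); the integrand becomes -24, so

    ∬_D (curl F)_z dA = ∫_0^{2π} ∫_0^{7} (-24) · r dr dθ.

Inner (r from 0 to 7): -588.
Outer (θ from 0 to 2π): -1176π.

Therefore ∮_C F · dr = -1176π.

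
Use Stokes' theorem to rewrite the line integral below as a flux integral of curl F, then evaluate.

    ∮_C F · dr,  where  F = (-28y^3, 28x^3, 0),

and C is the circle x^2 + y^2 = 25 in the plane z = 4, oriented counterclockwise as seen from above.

Let S be the flat disk x^2 + y^2 ≤ 25 in the plane z = 4, with upward unit normal n̂ = ẑ. By Stokes' theorem,

    ∮_C F · dr = ∬_S (∇ × F) · n̂ dS = ∬_D (curl F)_z dA,

where D is the disk x^2 + y^2 ≤ 25.

Compute the curl of F = (-28y^3, 28x^3, 0):
    (∇ × F)_x = ∂F_z/∂y - ∂F_y/∂z = 0,
    (∇ × F)_y = ∂F_x/∂z - ∂F_z/∂x = 0,
    (∇ × F)_z = ∂F_y/∂x - ∂F_x/∂y = 84x^2 + 84y^2.

On z = 4, (curl F)_z = 84x^2 + 84y^2.

Convert to polar (x = r cos θ, y = r sin θ, dA = r dr dθ); the integrand becomes 84r^2, so

    ∬_D (curl F)_z dA = ∫_0^{2π} ∫_0^{5} (84r^2) · r dr dθ.

Inner (r from 0 to 5): 13125.
Outer (θ from 0 to 2π): 26250π.

Therefore ∮_C F · dr = 26250π.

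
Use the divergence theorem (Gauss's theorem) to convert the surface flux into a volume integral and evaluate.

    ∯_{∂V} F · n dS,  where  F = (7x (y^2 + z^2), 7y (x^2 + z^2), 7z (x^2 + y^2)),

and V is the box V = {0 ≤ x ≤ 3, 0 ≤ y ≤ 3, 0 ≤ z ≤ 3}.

By the divergence theorem,

    ∯_{∂V} F · n dS = ∭_V (∇ · F) dV.

Compute the divergence:
    ∇ · F = ∂F_x/∂x + ∂F_y/∂y + ∂F_z/∂z = 7y^2 + 7z^2 + 7x^2 + 7z^2 + 7x^2 + 7y^2 = 14x^2 + 14y^2 + 14z^2.

V is a rectangular box, so dV = dx dy dz with 0 ≤ x ≤ 3, 0 ≤ y ≤ 3, 0 ≤ z ≤ 3.

Integrate (14x^2 + 14y^2 + 14z^2) over V as an iterated integral:

    ∭_V (∇·F) dV = ∫_0^{3} ∫_0^{3} ∫_0^{3} (14x^2 + 14y^2 + 14z^2) dz dy dx.

Inner (z from 0 to 3): 42x^2 + 42y^2 + 126.
Middle (y from 0 to 3): 126x^2 + 756.
Outer (x from 0 to 3): 3402.

Therefore ∯_{∂V} F · n dS = 3402.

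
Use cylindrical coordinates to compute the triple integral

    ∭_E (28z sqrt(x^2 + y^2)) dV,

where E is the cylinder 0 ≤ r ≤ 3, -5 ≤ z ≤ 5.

In cylindrical coordinates, x = r cos(θ), y = r sin(θ), z = z, and dV = r dr dθ dz.

The integrand becomes 28r z, so

    ∭_E (28z sqrt(x^2 + y^2)) dV = ∫_{0}^{2π} ∫_{0}^{3} ∫_{-5}^{5} (28r z) · r dz dr dθ.

Inner (z): 0.
Middle (r from 0 to 3): 0.
Outer (θ): 0.

Therefore the triple integral equals 0.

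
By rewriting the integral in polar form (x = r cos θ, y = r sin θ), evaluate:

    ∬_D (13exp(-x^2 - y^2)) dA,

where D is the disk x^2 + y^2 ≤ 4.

The region D is 0 ≤ r ≤ 2, 0 ≤ θ ≤ 2π in polar coordinates, where x = r cos(θ), y = r sin(θ), and dA = r dr dθ.

Under the substitution, the integrand becomes 13exp(-r^2), so

    ∬_D (13exp(-x^2 - y^2)) dA = ∫_{0}^{2π} ∫_{0}^{2} (13exp(-r^2)) · r dr dθ.

Inner integral (in r): ∫_{0}^{2} (13exp(-r^2)) · r dr = 13/2 - 13exp(-4)/2.

Outer integral (in θ): ∫_{0}^{2π} (13/2 - 13exp(-4)/2) dθ = -13π exp(-4) + 13π.

Therefore ∬_D (13exp(-x^2 - y^2)) dA = -13π exp(-4) + 13π.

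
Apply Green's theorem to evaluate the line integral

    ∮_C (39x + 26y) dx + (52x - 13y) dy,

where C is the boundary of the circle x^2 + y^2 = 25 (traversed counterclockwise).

Green's theorem converts the closed line integral into a double integral over the enclosed region D:

    ∮_C P dx + Q dy = ∬_D (∂Q/∂x - ∂P/∂y) dA.

Here P = 39x + 26y, Q = 52x - 13y, so

    ∂Q/∂x = 52,    ∂P/∂y = 26,
    ∂Q/∂x - ∂P/∂y = 26.

D is the region x^2 + y^2 ≤ 25. Evaluating the double integral:

In polar coordinates (x = r cos θ, y = r sin θ, dA = r dr dθ) the integrand becomes 26, so

    ∬_D (26) dA = ∫_0^{2π} ∫_0^{5} (26) · r dr dθ.

Inner (r from 0 to 5): 325.
Outer (θ from 0 to 2π): 650π.

Therefore ∮_C P dx + Q dy = 650π.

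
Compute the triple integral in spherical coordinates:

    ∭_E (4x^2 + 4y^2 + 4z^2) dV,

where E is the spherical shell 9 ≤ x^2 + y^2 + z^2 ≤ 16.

In spherical coordinates, x = ρ sin(φ) cos(θ), y = ρ sin(φ) sin(θ), z = ρ cos(φ), and dV = ρ^2 sin(φ) dρ dφ dθ.

The integrand becomes 4ρ^2, so

    ∭_E (4x^2 + 4y^2 + 4z^2) dV = ∫_{0}^{2π} ∫_{0}^{π} ∫_{3}^{4} (4ρ^2) · ρ^2 sin(φ) dρ dφ dθ.

Inner (ρ): 3124sin(φ)/5.
Middle (φ): 6248/5.
Outer (θ): 12496π/5.

Therefore the triple integral equals 12496π/5.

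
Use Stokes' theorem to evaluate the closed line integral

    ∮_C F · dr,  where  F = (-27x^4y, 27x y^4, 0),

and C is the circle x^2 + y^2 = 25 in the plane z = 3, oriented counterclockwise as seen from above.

Let S be the flat disk x^2 + y^2 ≤ 25 in the plane z = 3, with upward unit normal n̂ = ẑ. By Stokes' theorem,

    ∮_C F · dr = ∬_S (∇ × F) · n̂ dS = ∬_D (curl F)_z dA,

where D is the disk x^2 + y^2 ≤ 25.

Compute the curl of F = (-27x^4y, 27x y^4, 0):
    (∇ × F)_x = ∂F_z/∂y - ∂F_y/∂z = 0,
    (∇ × F)_y = ∂F_x/∂z - ∂F_z/∂x = 0,
    (∇ × F)_z = ∂F_y/∂x - ∂F_x/∂y = 27x^4 + 27y^4.

On z = 3, (curl F)_z = 27x^4 + 27y^4.

Convert to polar (x = r cos θ, y = r sin θ, dA = r dr dθ); the integrand becomes 27r^4(sin(θ)^4 + cos(θ)^4), so

    ∬_D (curl F)_z dA = ∫_0^{2π} ∫_0^{5} (27r^4(sin(θ)^4 + cos(θ)^4)) · r dr dθ.

Inner (r from 0 to 5): 140625sin(θ)^4/2 + 140625cos(θ)^4/2.
Outer (θ from 0 to 2π): 421875π/4.

Therefore ∮_C F · dr = 421875π/4.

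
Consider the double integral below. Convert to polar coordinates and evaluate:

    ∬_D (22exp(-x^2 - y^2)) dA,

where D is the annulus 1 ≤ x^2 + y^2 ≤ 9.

The region D is 1 ≤ r ≤ 3, 0 ≤ θ ≤ 2π in polar coordinates, where x = r cos(θ), y = r sin(θ), and dA = r dr dθ.

Under the substitution, the integrand becomes 22exp(-r^2), so

    ∬_D (22exp(-x^2 - y^2)) dA = ∫_{0}^{2π} ∫_{1}^{3} (22exp(-r^2)) · r dr dθ.

Inner integral (in r): ∫_{1}^{3} (22exp(-r^2)) · r dr = -(11 - 11exp(8))exp(-9).

Outer integral (in θ): ∫_{0}^{2π} (-(11 - 11exp(8))exp(-9)) dθ = -22π (1 - exp(8))exp(-9).

Therefore ∬_D (22exp(-x^2 - y^2)) dA = -22π (1 - exp(8))exp(-9).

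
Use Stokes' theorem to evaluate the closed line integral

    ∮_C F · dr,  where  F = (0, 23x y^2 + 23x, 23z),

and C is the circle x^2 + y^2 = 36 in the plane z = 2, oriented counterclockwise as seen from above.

Let S be the flat disk x^2 + y^2 ≤ 36 in the plane z = 2, with upward unit normal n̂ = ẑ. By Stokes' theorem,

    ∮_C F · dr = ∬_S (∇ × F) · n̂ dS = ∬_D (curl F)_z dA,

where D is the disk x^2 + y^2 ≤ 36.

Compute the curl of F = (0, 23x y^2 + 23x, 23z):
    (∇ × F)_x = ∂F_z/∂y - ∂F_y/∂z = 0,
    (∇ × F)_y = ∂F_x/∂z - ∂F_z/∂x = 0,
    (∇ × F)_z = ∂F_y/∂x - ∂F_x/∂y = 23y^2 + 23.

On z = 2, (curl F)_z = 23y^2 + 23.

Convert to polar (x = r cos θ, y = r sin θ, dA = r dr dθ); the integrand becomes 23r^2sin(θ)^2 + 23, so

    ∬_D (curl F)_z dA = ∫_0^{2π} ∫_0^{6} (23r^2sin(θ)^2 + 23) · r dr dθ.

Inner (r from 0 to 6): 7452sin(θ)^2 + 414.
Outer (θ from 0 to 2π): 8280π.

Therefore ∮_C F · dr = 8280π.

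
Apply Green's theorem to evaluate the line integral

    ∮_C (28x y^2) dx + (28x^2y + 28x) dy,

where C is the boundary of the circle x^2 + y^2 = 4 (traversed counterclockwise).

Green's theorem converts the closed line integral into a double integral over the enclosed region D:

    ∮_C P dx + Q dy = ∬_D (∂Q/∂x - ∂P/∂y) dA.

Here P = 28x y^2, Q = 28x^2y + 28x, so

    ∂Q/∂x = 56x y + 28,    ∂P/∂y = 56x y,
    ∂Q/∂x - ∂P/∂y = 28.

D is the region x^2 + y^2 ≤ 4. Evaluating the double integral:

In polar coordinates (x = r cos θ, y = r sin θ, dA = r dr dθ) the integrand becomes 28, so

    ∬_D (28) dA = ∫_0^{2π} ∫_0^{2} (28) · r dr dθ.

Inner (r from 0 to 2): 56.
Outer (θ from 0 to 2π): 112π.

Therefore ∮_C P dx + Q dy = 112π.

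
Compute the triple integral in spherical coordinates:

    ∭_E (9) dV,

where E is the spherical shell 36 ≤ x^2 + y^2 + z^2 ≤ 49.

In spherical coordinates, x = ρ sin(φ) cos(θ), y = ρ sin(φ) sin(θ), z = ρ cos(φ), and dV = ρ^2 sin(φ) dρ dφ dθ.

The integrand becomes 9, so

    ∭_E (9) dV = ∫_{0}^{2π} ∫_{0}^{π} ∫_{6}^{7} (9) · ρ^2 sin(φ) dρ dφ dθ.

Inner (ρ): 381sin(φ).
Middle (φ): 762.
Outer (θ): 1524π.

Therefore the triple integral equals 1524π.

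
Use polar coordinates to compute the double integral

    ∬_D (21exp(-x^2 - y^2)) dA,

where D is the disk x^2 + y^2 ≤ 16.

The region D is 0 ≤ r ≤ 4, 0 ≤ θ ≤ 2π in polar coordinates, where x = r cos(θ), y = r sin(θ), and dA = r dr dθ.

Under the substitution, the integrand becomes 21exp(-r^2), so

    ∬_D (21exp(-x^2 - y^2)) dA = ∫_{0}^{2π} ∫_{0}^{4} (21exp(-r^2)) · r dr dθ.

Inner integral (in r): ∫_{0}^{4} (21exp(-r^2)) · r dr = 21/2 - 21exp(-16)/2.

Outer integral (in θ): ∫_{0}^{2π} (21/2 - 21exp(-16)/2) dθ = -21π exp(-16) + 21π.

Therefore ∬_D (21exp(-x^2 - y^2)) dA = -21π exp(-16) + 21π.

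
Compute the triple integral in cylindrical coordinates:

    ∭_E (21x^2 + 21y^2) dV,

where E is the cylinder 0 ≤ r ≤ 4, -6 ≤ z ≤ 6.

In cylindrical coordinates, x = r cos(θ), y = r sin(θ), z = z, and dV = r dr dθ dz.

The integrand becomes 21r^2, so

    ∭_E (21x^2 + 21y^2) dV = ∫_{0}^{2π} ∫_{0}^{4} ∫_{-6}^{6} (21r^2) · r dz dr dθ.

Inner (z): 252r^3.
Middle (r from 0 to 4): 16128.
Outer (θ): 32256π.

Therefore the triple integral equals 32256π.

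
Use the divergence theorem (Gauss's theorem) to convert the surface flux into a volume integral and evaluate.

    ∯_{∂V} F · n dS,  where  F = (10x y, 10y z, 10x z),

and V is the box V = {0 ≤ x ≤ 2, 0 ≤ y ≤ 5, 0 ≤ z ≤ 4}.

By the divergence theorem,

    ∯_{∂V} F · n dS = ∭_V (∇ · F) dV.

Compute the divergence:
    ∇ · F = ∂F_x/∂x + ∂F_y/∂y + ∂F_z/∂z = 10y + 10z + 10x = 10x + 10y + 10z.

V is a rectangular box, so dV = dx dy dz with 0 ≤ x ≤ 2, 0 ≤ y ≤ 5, 0 ≤ z ≤ 4.

Integrate (10x + 10y + 10z) over V as an iterated integral:

    ∭_V (∇·F) dV = ∫_0^{2} ∫_0^{5} ∫_0^{4} (10x + 10y + 10z) dz dy dx.

Inner (z from 0 to 4): 40x + 40y + 80.
Middle (y from 0 to 5): 200x + 900.
Outer (x from 0 to 2): 2200.

Therefore ∯_{∂V} F · n dS = 2200.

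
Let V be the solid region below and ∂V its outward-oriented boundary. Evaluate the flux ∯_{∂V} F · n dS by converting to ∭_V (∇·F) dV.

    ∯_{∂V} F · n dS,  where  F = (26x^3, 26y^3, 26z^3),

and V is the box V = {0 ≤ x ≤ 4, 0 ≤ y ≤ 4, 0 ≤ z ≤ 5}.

By the divergence theorem,

    ∯_{∂V} F · n dS = ∭_V (∇ · F) dV.

Compute the divergence:
    ∇ · F = ∂F_x/∂x + ∂F_y/∂y + ∂F_z/∂z = 78x^2 + 78y^2 + 78z^2.

V is a rectangular box, so dV = dx dy dz with 0 ≤ x ≤ 4, 0 ≤ y ≤ 4, 0 ≤ z ≤ 5.

Integrate (78x^2 + 78y^2 + 78z^2) over V as an iterated integral:

    ∭_V (∇·F) dV = ∫_0^{4} ∫_0^{4} ∫_0^{5} (78x^2 + 78y^2 + 78z^2) dz dy dx.

Inner (z from 0 to 5): 390x^2 + 390y^2 + 3250.
Middle (y from 0 to 4): 1560x^2 + 21320.
Outer (x from 0 to 4): 118560.

Therefore ∯_{∂V} F · n dS = 118560.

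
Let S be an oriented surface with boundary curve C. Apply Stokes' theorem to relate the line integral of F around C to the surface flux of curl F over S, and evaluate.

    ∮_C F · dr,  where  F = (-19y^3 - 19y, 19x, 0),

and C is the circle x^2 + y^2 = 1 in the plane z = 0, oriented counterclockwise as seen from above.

Let S be the flat disk x^2 + y^2 ≤ 1 in the plane z = 0, with upward unit normal n̂ = ẑ. By Stokes' theorem,

    ∮_C F · dr = ∬_S (∇ × F) · n̂ dS = ∬_D (curl F)_z dA,

where D is the disk x^2 + y^2 ≤ 1.

Compute the curl of F = (-19y^3 - 19y, 19x, 0):
    (∇ × F)_x = ∂F_z/∂y - ∂F_y/∂z = 0,
    (∇ × F)_y = ∂F_x/∂z - ∂F_z/∂x = 0,
    (∇ × F)_z = ∂F_y/∂x - ∂F_x/∂y = 57y^2 + 38.

On z = 0, (curl F)_z = 57y^2 + 38.

Convert to polar (x = r cos θ, y = r sin θ, dA = r dr dθ); the integrand becomes 57r^2sin(θ)^2 + 38, so

    ∬_D (curl F)_z dA = ∫_0^{2π} ∫_0^{1} (57r^2sin(θ)^2 + 38) · r dr dθ.

Inner (r from 0 to 1): 57sin(θ)^2/4 + 19.
Outer (θ from 0 to 2π): 209π/4.

Therefore ∮_C F · dr = 209π/4.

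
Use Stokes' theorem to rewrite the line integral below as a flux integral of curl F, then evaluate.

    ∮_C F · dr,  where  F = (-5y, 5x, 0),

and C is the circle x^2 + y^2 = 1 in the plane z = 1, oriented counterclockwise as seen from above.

Let S be the flat disk x^2 + y^2 ≤ 1 in the plane z = 1, with upward unit normal n̂ = ẑ. By Stokes' theorem,

    ∮_C F · dr = ∬_S (∇ × F) · n̂ dS = ∬_D (curl F)_z dA,

where D is the disk x^2 + y^2 ≤ 1.

Compute the curl of F = (-5y, 5x, 0):
    (∇ × F)_x = ∂F_z/∂y - ∂F_y/∂z = 0,
    (∇ × F)_y = ∂F_x/∂z - ∂F_z/∂x = 0,
    (∇ × F)_z = ∂F_y/∂x - ∂F_x/∂y = 10.

On z = 1, (curl F)_z = 10.

Convert to polar (x = r cos θ, y = r sin θ, dA = r dr dθ); the integrand becomes 10, so

    ∬_D (curl F)_z dA = ∫_0^{2π} ∫_0^{1} (10) · r dr dθ.

Inner (r from 0 to 1): 5.
Outer (θ from 0 to 2π): 10π.

Therefore ∮_C F · dr = 10π.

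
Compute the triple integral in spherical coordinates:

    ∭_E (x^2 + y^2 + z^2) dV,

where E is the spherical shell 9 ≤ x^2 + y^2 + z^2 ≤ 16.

In spherical coordinates, x = ρ sin(φ) cos(θ), y = ρ sin(φ) sin(θ), z = ρ cos(φ), and dV = ρ^2 sin(φ) dρ dφ dθ.

The integrand becomes ρ^2, so

    ∭_E (x^2 + y^2 + z^2) dV = ∫_{0}^{2π} ∫_{0}^{π} ∫_{3}^{4} (ρ^2) · ρ^2 sin(φ) dρ dφ dθ.

Inner (ρ): 781sin(φ)/5.
Middle (φ): 1562/5.
Outer (θ): 3124π/5.

Therefore the triple integral equals 3124π/5.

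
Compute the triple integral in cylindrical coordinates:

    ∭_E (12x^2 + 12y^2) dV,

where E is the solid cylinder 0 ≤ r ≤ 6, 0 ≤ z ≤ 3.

In cylindrical coordinates, x = r cos(θ), y = r sin(θ), z = z, and dV = r dr dθ dz.

The integrand becomes 12r^2, so

    ∭_E (12x^2 + 12y^2) dV = ∫_{0}^{2π} ∫_{0}^{6} ∫_{0}^{3} (12r^2) · r dz dr dθ.

Inner (z): 36r^3.
Middle (r from 0 to 6): 11664.
Outer (θ): 23328π.

Therefore the triple integral equals 23328π.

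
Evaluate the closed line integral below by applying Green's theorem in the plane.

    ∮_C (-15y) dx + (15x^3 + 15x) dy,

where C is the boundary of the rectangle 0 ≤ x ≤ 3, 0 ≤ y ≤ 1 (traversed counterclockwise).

Green's theorem converts the closed line integral into a double integral over the enclosed region D:

    ∮_C P dx + Q dy = ∬_D (∂Q/∂x - ∂P/∂y) dA.

Here P = -15y, Q = 15x^3 + 15x, so

    ∂Q/∂x = 45x^2 + 15,    ∂P/∂y = -15,
    ∂Q/∂x - ∂P/∂y = 45x^2 + 30.

D is the region 0 ≤ x ≤ 3, 0 ≤ y ≤ 1. Evaluating the double integral:

    ∬_D (45x^2 + 30) dA = ∫_0^{3} ∫_0^{1} (45x^2 + 30) dy dx.

Inner (y from 0 to 1): 45x^2 + 30.
Outer (x from 0 to 3): 495.

Therefore ∮_C P dx + Q dy = 495.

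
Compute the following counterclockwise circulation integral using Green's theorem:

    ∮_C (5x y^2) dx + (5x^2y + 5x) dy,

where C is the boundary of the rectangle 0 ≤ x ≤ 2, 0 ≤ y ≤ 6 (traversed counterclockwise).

Green's theorem converts the closed line integral into a double integral over the enclosed region D:

    ∮_C P dx + Q dy = ∬_D (∂Q/∂x - ∂P/∂y) dA.

Here P = 5x y^2, Q = 5x^2y + 5x, so

    ∂Q/∂x = 10x y + 5,    ∂P/∂y = 10x y,
    ∂Q/∂x - ∂P/∂y = 5.

D is the region 0 ≤ x ≤ 2, 0 ≤ y ≤ 6. Evaluating the double integral:

    ∬_D (5) dA = ∫_0^{2} ∫_0^{6} (5) dy dx.

Inner (y from 0 to 6): 30.
Outer (x from 0 to 2): 60.

Therefore ∮_C P dx + Q dy = 60.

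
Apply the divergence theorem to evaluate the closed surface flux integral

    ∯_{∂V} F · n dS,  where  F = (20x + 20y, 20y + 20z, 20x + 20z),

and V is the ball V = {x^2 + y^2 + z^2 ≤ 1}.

By the divergence theorem,

    ∯_{∂V} F · n dS = ∭_V (∇ · F) dV.

Compute the divergence:
    ∇ · F = ∂F_x/∂x + ∂F_y/∂y + ∂F_z/∂z = 20 + 20 + 20 = 60.

In spherical coordinates, x = ρ sin(φ) cos(θ), y = ρ sin(φ) sin(θ), z = ρ cos(φ), dV = ρ^2 sin(φ) dρ dφ dθ, with 0 ≤ ρ ≤ 1, 0 ≤ φ ≤ π, 0 ≤ θ ≤ 2π.

The integrand, after substitution and multiplying by the volume element, becomes (60) · ρ^2 sin(φ), so

    ∭_V (∇·F) dV = ∫_0^{2π} ∫_0^{π} ∫_0^{1} (60) · ρ^2 sin(φ) dρ dφ dθ.

Inner (ρ from 0 to 1): 20sin(φ).
Middle (φ from 0 to π): 40.
Outer (θ from 0 to 2π): 80π.

Therefore ∯_{∂V} F · n dS = 80π.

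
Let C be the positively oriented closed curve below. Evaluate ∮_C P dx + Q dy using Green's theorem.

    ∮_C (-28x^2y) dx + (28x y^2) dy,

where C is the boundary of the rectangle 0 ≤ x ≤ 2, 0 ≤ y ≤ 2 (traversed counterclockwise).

Green's theorem converts the closed line integral into a double integral over the enclosed region D:

    ∮_C P dx + Q dy = ∬_D (∂Q/∂x - ∂P/∂y) dA.

Here P = -28x^2y, Q = 28x y^2, so

    ∂Q/∂x = 28y^2,    ∂P/∂y = -28x^2,
    ∂Q/∂x - ∂P/∂y = 28x^2 + 28y^2.

D is the region 0 ≤ x ≤ 2, 0 ≤ y ≤ 2. Evaluating the double integral:

    ∬_D (28x^2 + 28y^2) dA = ∫_0^{2} ∫_0^{2} (28x^2 + 28y^2) dy dx.

Inner (y from 0 to 2): 56x^2 + 224/3.
Outer (x from 0 to 2): 896/3.

Therefore ∮_C P dx + Q dy = 896/3.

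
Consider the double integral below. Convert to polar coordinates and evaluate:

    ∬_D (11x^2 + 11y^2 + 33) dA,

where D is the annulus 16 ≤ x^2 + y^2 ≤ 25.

The region D is 4 ≤ r ≤ 5, 0 ≤ θ ≤ 2π in polar coordinates, where x = r cos(θ), y = r sin(θ), and dA = r dr dθ.

Under the substitution, the integrand becomes 11r^2 + 33, so

    ∬_D (11x^2 + 11y^2 + 33) dA = ∫_{0}^{2π} ∫_{4}^{5} (11r^2 + 33) · r dr dθ.

Inner integral (in r): ∫_{4}^{5} (11r^2 + 33) · r dr = 4653/4.

Outer integral (in θ): ∫_{0}^{2π} (4653/4) dθ = 4653π/2.

Therefore ∬_D (11x^2 + 11y^2 + 33) dA = 4653π/2.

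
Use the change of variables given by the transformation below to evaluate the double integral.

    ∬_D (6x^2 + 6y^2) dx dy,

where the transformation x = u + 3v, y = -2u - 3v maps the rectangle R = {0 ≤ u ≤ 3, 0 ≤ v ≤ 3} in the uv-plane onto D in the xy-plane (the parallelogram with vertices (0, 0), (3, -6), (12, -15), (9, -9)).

Compute the Jacobian determinant of (x, y) with respect to (u, v):

    ∂(x,y)/∂(u,v) = | 1  3 | = (1)(-3) - (3)(-2) = 3.
                   | -2  -3 |

Its absolute value is |J| = 3 (the area scaling factor).

Substituting x = u + 3v, y = -2u - 3v into the integrand,

    6x^2 + 6y^2 → 30u^2 + 108u v + 108v^2,

so the integral becomes

    ∬_R (30u^2 + 108u v + 108v^2) · |J| du dv = ∫_0^3 ∫_0^3 (90u^2 + 324u v + 324v^2) dv du.

Inner (v): 270u^2 + 1458u + 2916.
Outer (u): 17739.

Therefore ∬_D (6x^2 + 6y^2) dx dy = 17739.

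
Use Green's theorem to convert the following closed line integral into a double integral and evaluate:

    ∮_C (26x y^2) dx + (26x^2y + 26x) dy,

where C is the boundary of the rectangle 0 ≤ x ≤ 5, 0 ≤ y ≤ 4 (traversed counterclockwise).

Green's theorem converts the closed line integral into a double integral over the enclosed region D:

    ∮_C P dx + Q dy = ∬_D (∂Q/∂x - ∂P/∂y) dA.

Here P = 26x y^2, Q = 26x^2y + 26x, so

    ∂Q/∂x = 52x y + 26,    ∂P/∂y = 52x y,
    ∂Q/∂x - ∂P/∂y = 26.

D is the region 0 ≤ x ≤ 5, 0 ≤ y ≤ 4. Evaluating the double integral:

    ∬_D (26) dA = ∫_0^{5} ∫_0^{4} (26) dy dx.

Inner (y from 0 to 4): 104.
Outer (x from 0 to 5): 520.

Therefore ∮_C P dx + Q dy = 520.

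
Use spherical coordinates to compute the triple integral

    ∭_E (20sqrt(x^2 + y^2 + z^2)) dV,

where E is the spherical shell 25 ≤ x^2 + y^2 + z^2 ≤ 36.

In spherical coordinates, x = ρ sin(φ) cos(θ), y = ρ sin(φ) sin(θ), z = ρ cos(φ), and dV = ρ^2 sin(φ) dρ dφ dθ.

The integrand becomes 20ρ, so

    ∭_E (20sqrt(x^2 + y^2 + z^2)) dV = ∫_{0}^{2π} ∫_{0}^{π} ∫_{5}^{6} (20ρ) · ρ^2 sin(φ) dρ dφ dθ.

Inner (ρ): 3355sin(φ).
Middle (φ): 6710.
Outer (θ): 13420π.

Therefore the triple integral equals 13420π.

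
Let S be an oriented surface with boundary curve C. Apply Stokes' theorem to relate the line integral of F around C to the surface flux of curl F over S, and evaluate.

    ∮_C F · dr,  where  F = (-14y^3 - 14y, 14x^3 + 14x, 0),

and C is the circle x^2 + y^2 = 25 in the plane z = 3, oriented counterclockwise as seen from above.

Let S be the flat disk x^2 + y^2 ≤ 25 in the plane z = 3, with upward unit normal n̂ = ẑ. By Stokes' theorem,

    ∮_C F · dr = ∬_S (∇ × F) · n̂ dS = ∬_D (curl F)_z dA,

where D is the disk x^2 + y^2 ≤ 25.

Compute the curl of F = (-14y^3 - 14y, 14x^3 + 14x, 0):
    (∇ × F)_x = ∂F_z/∂y - ∂F_y/∂z = 0,
    (∇ × F)_y = ∂F_x/∂z - ∂F_z/∂x = 0,
    (∇ × F)_z = ∂F_y/∂x - ∂F_x/∂y = 42x^2 + 42y^2 + 28.

On z = 3, (curl F)_z = 42x^2 + 42y^2 + 28.

Convert to polar (x = r cos θ, y = r sin θ, dA = r dr dθ); the integrand becomes 42r^2 + 28, so

    ∬_D (curl F)_z dA = ∫_0^{2π} ∫_0^{5} (42r^2 + 28) · r dr dθ.

Inner (r from 0 to 5): 13825/2.
Outer (θ from 0 to 2π): 13825π.

Therefore ∮_C F · dr = 13825π.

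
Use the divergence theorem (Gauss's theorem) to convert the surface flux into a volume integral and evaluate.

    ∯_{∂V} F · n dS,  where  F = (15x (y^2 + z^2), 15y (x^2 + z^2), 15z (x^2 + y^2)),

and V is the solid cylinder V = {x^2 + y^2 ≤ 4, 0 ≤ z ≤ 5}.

By the divergence theorem,

    ∯_{∂V} F · n dS = ∭_V (∇ · F) dV.

Compute the divergence:
    ∇ · F = ∂F_x/∂x + ∂F_y/∂y + ∂F_z/∂z = 15y^2 + 15z^2 + 15x^2 + 15z^2 + 15x^2 + 15y^2 = 30x^2 + 30y^2 + 30z^2.

In cylindrical coordinates, x = r cos(θ), y = r sin(θ), z = z, dV = r dr dθ dz, with 0 ≤ r ≤ 2, 0 ≤ θ ≤ 2π, 0 ≤ z ≤ 5.

The integrand, after substitution and multiplying by the volume element, becomes (30r^2 + 30z^2) · r, so

    ∭_V (∇·F) dV = ∫_0^{2π} ∫_0^{2} ∫_0^{5} (30r^2 + 30z^2) · r dz dr dθ.

Inner (z from 0 to 5): 150r^3 + 1250r.
Middle (r from 0 to 2): 3100.
Outer (θ from 0 to 2π): 6200π.

Therefore ∯_{∂V} F · n dS = 6200π.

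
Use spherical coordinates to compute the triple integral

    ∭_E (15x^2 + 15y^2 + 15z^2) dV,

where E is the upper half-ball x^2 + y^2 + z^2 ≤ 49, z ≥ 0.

In spherical coordinates, x = ρ sin(φ) cos(θ), y = ρ sin(φ) sin(θ), z = ρ cos(φ), and dV = ρ^2 sin(φ) dρ dφ dθ.

The integrand becomes 15ρ^2, so

    ∭_E (15x^2 + 15y^2 + 15z^2) dV = ∫_{0}^{2π} ∫_{0}^{π/2} ∫_{0}^{7} (15ρ^2) · ρ^2 sin(φ) dρ dφ dθ.

Inner (ρ): 50421sin(φ).
Middle (φ): 50421.
Outer (θ): 100842π.

Therefore the triple integral equals 100842π.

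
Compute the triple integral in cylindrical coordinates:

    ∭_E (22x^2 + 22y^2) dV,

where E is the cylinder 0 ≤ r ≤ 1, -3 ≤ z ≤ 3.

In cylindrical coordinates, x = r cos(θ), y = r sin(θ), z = z, and dV = r dr dθ dz.

The integrand becomes 22r^2, so

    ∭_E (22x^2 + 22y^2) dV = ∫_{0}^{2π} ∫_{0}^{1} ∫_{-3}^{3} (22r^2) · r dz dr dθ.

Inner (z): 132r^3.
Middle (r from 0 to 1): 33.
Outer (θ): 66π.

Therefore the triple integral equals 66π.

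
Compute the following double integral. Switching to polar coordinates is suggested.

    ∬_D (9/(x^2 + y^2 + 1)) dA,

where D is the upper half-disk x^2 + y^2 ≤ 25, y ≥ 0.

The region D is 0 ≤ r ≤ 5, 0 ≤ θ ≤ π in polar coordinates, where x = r cos(θ), y = r sin(θ), and dA = r dr dθ.

Under the substitution, the integrand becomes 9/(r^2 + 1), so

    ∬_D (9/(x^2 + y^2 + 1)) dA = ∫_{0}^{π} ∫_{0}^{5} (9/(r^2 + 1)) · r dr dθ.

Inner integral (in r): ∫_{0}^{5} (9/(r^2 + 1)) · r dr = 9log(26)/2.

Outer integral (in θ): ∫_{0}^{π} (9log(26)/2) dθ = 9π log(26)/2.

Therefore ∬_D (9/(x^2 + y^2 + 1)) dA = 9π log(26)/2.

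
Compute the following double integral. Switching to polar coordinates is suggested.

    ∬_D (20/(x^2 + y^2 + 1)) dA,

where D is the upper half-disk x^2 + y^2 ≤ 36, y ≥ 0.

The region D is 0 ≤ r ≤ 6, 0 ≤ θ ≤ π in polar coordinates, where x = r cos(θ), y = r sin(θ), and dA = r dr dθ.

Under the substitution, the integrand becomes 20/(r^2 + 1), so

    ∬_D (20/(x^2 + y^2 + 1)) dA = ∫_{0}^{π} ∫_{0}^{6} (20/(r^2 + 1)) · r dr dθ.

Inner integral (in r): ∫_{0}^{6} (20/(r^2 + 1)) · r dr = log(4808584372417849).

Outer integral (in θ): ∫_{0}^{π} (log(4808584372417849)) dθ = log(4808584372417849^π).

Therefore ∬_D (20/(x^2 + y^2 + 1)) dA = log(4808584372417849^π).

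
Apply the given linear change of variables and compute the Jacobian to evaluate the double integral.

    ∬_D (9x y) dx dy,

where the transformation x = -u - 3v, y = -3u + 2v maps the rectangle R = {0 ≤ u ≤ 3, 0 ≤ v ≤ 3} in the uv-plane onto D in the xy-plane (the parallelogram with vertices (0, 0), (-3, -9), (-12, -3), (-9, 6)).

Compute the Jacobian determinant of (x, y) with respect to (u, v):

    ∂(x,y)/∂(u,v) = | -1  -3 | = (-1)(2) - (-3)(-3) = -11.
                   | -3  2 |

Its absolute value is |J| = 11 (the area scaling factor).

Substituting x = -u - 3v, y = -3u + 2v into the integrand,

    9x y → 27u^2 + 63u v - 54v^2,

so the integral becomes

    ∬_R (27u^2 + 63u v - 54v^2) · |J| du dv = ∫_0^3 ∫_0^3 (297u^2 + 693u v - 594v^2) dv du.

Inner (v): 891u^2 + 6237u/2 - 5346.
Outer (u): 24057/4.

Therefore ∬_D (9x y) dx dy = 24057/4.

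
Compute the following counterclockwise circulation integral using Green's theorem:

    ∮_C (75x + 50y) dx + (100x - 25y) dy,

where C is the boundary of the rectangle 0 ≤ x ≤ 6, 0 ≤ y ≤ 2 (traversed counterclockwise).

Green's theorem converts the closed line integral into a double integral over the enclosed region D:

    ∮_C P dx + Q dy = ∬_D (∂Q/∂x - ∂P/∂y) dA.

Here P = 75x + 50y, Q = 100x - 25y, so

    ∂Q/∂x = 100,    ∂P/∂y = 50,
    ∂Q/∂x - ∂P/∂y = 50.

D is the region 0 ≤ x ≤ 6, 0 ≤ y ≤ 2. Evaluating the double integral:

    ∬_D (50) dA = ∫_0^{6} ∫_0^{2} (50) dy dx.

Inner (y from 0 to 2): 100.
Outer (x from 0 to 6): 600.

Therefore ∮_C P dx + Q dy = 600.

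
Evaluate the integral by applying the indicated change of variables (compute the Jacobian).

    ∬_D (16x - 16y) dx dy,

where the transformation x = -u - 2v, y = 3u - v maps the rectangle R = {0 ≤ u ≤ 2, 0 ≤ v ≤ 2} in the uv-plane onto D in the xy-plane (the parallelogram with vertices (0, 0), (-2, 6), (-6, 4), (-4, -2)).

Compute the Jacobian determinant of (x, y) with respect to (u, v):

    ∂(x,y)/∂(u,v) = | -1  -2 | = (-1)(-1) - (-2)(3) = 7.
                   | 3  -1 |

Its absolute value is |J| = 7 (the area scaling factor).

Substituting x = -u - 2v, y = 3u - v into the integrand,

    16x - 16y → -64u - 16v,

so the integral becomes

    ∬_R (-64u - 16v) · |J| du dv = ∫_0^2 ∫_0^2 (-448u - 112v) dv du.

Inner (v): -896u - 224.
Outer (u): -2240.

Therefore ∬_D (16x - 16y) dx dy = -2240.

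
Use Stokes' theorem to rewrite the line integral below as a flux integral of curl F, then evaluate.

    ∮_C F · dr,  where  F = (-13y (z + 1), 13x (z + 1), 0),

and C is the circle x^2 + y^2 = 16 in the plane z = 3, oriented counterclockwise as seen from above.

Let S be the flat disk x^2 + y^2 ≤ 16 in the plane z = 3, with upward unit normal n̂ = ẑ. By Stokes' theorem,

    ∮_C F · dr = ∬_S (∇ × F) · n̂ dS = ∬_D (curl F)_z dA,

where D is the disk x^2 + y^2 ≤ 16.

Compute the curl of F = (-13y (z + 1), 13x (z + 1), 0):
    (∇ × F)_x = ∂F_z/∂y - ∂F_y/∂z = -13x,
    (∇ × F)_y = ∂F_x/∂z - ∂F_z/∂x = -13y,
    (∇ × F)_z = ∂F_y/∂x - ∂F_x/∂y = 26z + 26.

On z = 3, (curl F)_z = 104.

Convert to polar (x = r cos θ, y = r sin θ, dA = r dr dθ); the integrand becomes 104, so

    ∬_D (curl F)_z dA = ∫_0^{2π} ∫_0^{4} (104) · r dr dθ.

Inner (r from 0 to 4): 832.
Outer (θ from 0 to 2π): 1664π.

Therefore ∮_C F · dr = 1664π.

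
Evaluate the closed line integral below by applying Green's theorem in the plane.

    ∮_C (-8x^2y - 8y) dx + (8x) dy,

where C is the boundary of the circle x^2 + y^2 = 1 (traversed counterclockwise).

Green's theorem converts the closed line integral into a double integral over the enclosed region D:

    ∮_C P dx + Q dy = ∬_D (∂Q/∂x - ∂P/∂y) dA.

Here P = -8x^2y - 8y, Q = 8x, so

    ∂Q/∂x = 8,    ∂P/∂y = -8x^2 - 8,
    ∂Q/∂x - ∂P/∂y = 8x^2 + 16.

D is the region x^2 + y^2 ≤ 1. Evaluating the double integral:

In polar coordinates (x = r cos θ, y = r sin θ, dA = r dr dθ) the integrand becomes 8r^2cos(θ)^2 + 16, so

    ∬_D (8x^2 + 16) dA = ∫_0^{2π} ∫_0^{1} (8r^2cos(θ)^2 + 16) · r dr dθ.

Inner (r from 0 to 1): 2cos(θ)^2 + 8.
Outer (θ from 0 to 2π): 18π.

Therefore ∮_C P dx + Q dy = 18π.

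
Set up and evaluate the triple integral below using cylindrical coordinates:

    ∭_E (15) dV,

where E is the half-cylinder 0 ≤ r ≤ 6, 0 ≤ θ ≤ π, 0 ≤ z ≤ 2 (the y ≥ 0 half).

In cylindrical coordinates, x = r cos(θ), y = r sin(θ), z = z, and dV = r dr dθ dz.

The integrand becomes 15, so

    ∭_E (15) dV = ∫_{0}^{π} ∫_{0}^{6} ∫_{0}^{2} (15) · r dz dr dθ.

Inner (z): 30r.
Middle (r from 0 to 6): 540.
Outer (θ): 540π.

Therefore the triple integral equals 540π.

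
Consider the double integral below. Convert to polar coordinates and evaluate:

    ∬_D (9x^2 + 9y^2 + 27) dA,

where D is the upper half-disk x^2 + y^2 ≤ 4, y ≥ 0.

The region D is 0 ≤ r ≤ 2, 0 ≤ θ ≤ π in polar coordinates, where x = r cos(θ), y = r sin(θ), and dA = r dr dθ.

Under the substitution, the integrand becomes 9r^2 + 27, so

    ∬_D (9x^2 + 9y^2 + 27) dA = ∫_{0}^{π} ∫_{0}^{2} (9r^2 + 27) · r dr dθ.

Inner integral (in r): ∫_{0}^{2} (9r^2 + 27) · r dr = 90.

Outer integral (in θ): ∫_{0}^{π} (90) dθ = 90π.

Therefore ∬_D (9x^2 + 9y^2 + 27) dA = 90π.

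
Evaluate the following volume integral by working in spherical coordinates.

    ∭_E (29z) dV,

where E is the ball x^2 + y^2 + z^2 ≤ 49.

In spherical coordinates, x = ρ sin(φ) cos(θ), y = ρ sin(φ) sin(θ), z = ρ cos(φ), and dV = ρ^2 sin(φ) dρ dφ dθ.

The integrand becomes 29ρ cos(φ), so

    ∭_E (29z) dV = ∫_{0}^{2π} ∫_{0}^{π} ∫_{0}^{7} (29ρ cos(φ)) · ρ^2 sin(φ) dρ dφ dθ.

Inner (ρ): 69629sin(2φ)/8.
Middle (φ): 0.
Outer (θ): 0.

Therefore the triple integral equals 0.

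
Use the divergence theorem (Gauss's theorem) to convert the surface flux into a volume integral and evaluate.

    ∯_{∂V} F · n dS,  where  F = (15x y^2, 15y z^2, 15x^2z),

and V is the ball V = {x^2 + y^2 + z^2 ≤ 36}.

By the divergence theorem,

    ∯_{∂V} F · n dS = ∭_V (∇ · F) dV.

Compute the divergence:
    ∇ · F = ∂F_x/∂x + ∂F_y/∂y + ∂F_z/∂z = 15y^2 + 15z^2 + 15x^2 = 15x^2 + 15y^2 + 15z^2.

In spherical coordinates, x = ρ sin(φ) cos(θ), y = ρ sin(φ) sin(θ), z = ρ cos(φ), dV = ρ^2 sin(φ) dρ dφ dθ, with 0 ≤ ρ ≤ 6, 0 ≤ φ ≤ π, 0 ≤ θ ≤ 2π.

The integrand, after substitution and multiplying by the volume element, becomes (15ρ^2) · ρ^2 sin(φ), so

    ∭_V (∇·F) dV = ∫_0^{2π} ∫_0^{π} ∫_0^{6} (15ρ^2) · ρ^2 sin(φ) dρ dφ dθ.

Inner (ρ from 0 to 6): 23328sin(φ).
Middle (φ from 0 to π): 46656.
Outer (θ from 0 to 2π): 93312π.

Therefore ∯_{∂V} F · n dS = 93312π.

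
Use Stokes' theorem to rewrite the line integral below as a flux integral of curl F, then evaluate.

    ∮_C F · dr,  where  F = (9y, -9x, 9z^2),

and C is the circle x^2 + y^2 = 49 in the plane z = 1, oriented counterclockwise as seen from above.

Let S be the flat disk x^2 + y^2 ≤ 49 in the plane z = 1, with upward unit normal n̂ = ẑ. By Stokes' theorem,

    ∮_C F · dr = ∬_S (∇ × F) · n̂ dS = ∬_D (curl F)_z dA,

where D is the disk x^2 + y^2 ≤ 49.

Compute the curl of F = (9y, -9x, 9z^2):
    (∇ × F)_x = ∂F_z/∂y - ∂F_y/∂z = 0,
    (∇ × F)_y = ∂F_x/∂z - ∂F_z/∂x = 0,
    (∇ × F)_z = ∂F_y/∂x - ∂F_x/∂y = -18.

On z = 1, (curl F)_z = -18.

Convert to polar (x = r cos θ, y = r sin θ, dA = r dr dθ); the integrand becomes -18, so

    ∬_D (curl F)_z dA = ∫_0^{2π} ∫_0^{7} (-18) · r dr dθ.

Inner (r from 0 to 7): -441.
Outer (θ from 0 to 2π): -882π.

Therefore ∮_C F · dr = -882π.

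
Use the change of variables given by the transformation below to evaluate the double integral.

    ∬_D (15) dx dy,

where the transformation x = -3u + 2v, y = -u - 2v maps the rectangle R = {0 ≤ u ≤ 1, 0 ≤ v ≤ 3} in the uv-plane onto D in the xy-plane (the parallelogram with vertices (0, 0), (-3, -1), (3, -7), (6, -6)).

Compute the Jacobian determinant of (x, y) with respect to (u, v):

    ∂(x,y)/∂(u,v) = | -3  2 | = (-3)(-2) - (2)(-1) = 8.
                   | -1  -2 |

Its absolute value is |J| = 8 (the area scaling factor).

Substituting x = -3u + 2v, y = -u - 2v into the integrand,

    15 → 15,

so the integral becomes

    ∬_R (15) · |J| du dv = ∫_0^1 ∫_0^3 (120) dv du.

Inner (v): 360.
Outer (u): 360.

Therefore ∬_D (15) dx dy = 360.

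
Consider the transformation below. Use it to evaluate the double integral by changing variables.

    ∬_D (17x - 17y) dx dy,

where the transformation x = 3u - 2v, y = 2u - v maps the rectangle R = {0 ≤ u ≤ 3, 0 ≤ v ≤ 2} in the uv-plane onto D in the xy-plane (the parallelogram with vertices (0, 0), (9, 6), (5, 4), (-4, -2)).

Compute the Jacobian determinant of (x, y) with respect to (u, v):

    ∂(x,y)/∂(u,v) = | 3  -2 | = (3)(-1) - (-2)(2) = 1.
                   | 2  -1 |

Its absolute value is |J| = 1 (the area scaling factor).

Substituting x = 3u - 2v, y = 2u - v into the integrand,

    17x - 17y → 17u - 17v,

so the integral becomes

    ∬_R (17u - 17v) · |J| du dv = ∫_0^3 ∫_0^2 (17u - 17v) dv du.

Inner (v): 34u - 34.
Outer (u): 51.

Therefore ∬_D (17x - 17y) dx dy = 51.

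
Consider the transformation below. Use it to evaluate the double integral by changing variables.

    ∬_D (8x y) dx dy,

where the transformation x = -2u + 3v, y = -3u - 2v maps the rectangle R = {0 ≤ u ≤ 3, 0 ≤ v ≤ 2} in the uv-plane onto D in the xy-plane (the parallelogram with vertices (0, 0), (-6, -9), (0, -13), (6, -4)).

Compute the Jacobian determinant of (x, y) with respect to (u, v):

    ∂(x,y)/∂(u,v) = | -2  3 | = (-2)(-2) - (3)(-3) = 13.
                   | -3  -2 |

Its absolute value is |J| = 13 (the area scaling factor).

Substituting x = -2u + 3v, y = -3u - 2v into the integrand,

    8x y → 48u^2 - 40u v - 48v^2,

so the integral becomes

    ∬_R (48u^2 - 40u v - 48v^2) · |J| du dv = ∫_0^3 ∫_0^2 (624u^2 - 520u v - 624v^2) dv du.

Inner (v): 1248u^2 - 1040u - 1664.
Outer (u): 1560.

Therefore ∬_D (8x y) dx dy = 1560.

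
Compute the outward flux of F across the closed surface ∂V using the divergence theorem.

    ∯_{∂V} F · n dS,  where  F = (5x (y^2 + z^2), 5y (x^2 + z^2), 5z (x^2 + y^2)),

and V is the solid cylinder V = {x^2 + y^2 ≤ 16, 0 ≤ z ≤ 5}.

By the divergence theorem,

    ∯_{∂V} F · n dS = ∭_V (∇ · F) dV.

Compute the divergence:
    ∇ · F = ∂F_x/∂x + ∂F_y/∂y + ∂F_z/∂z = 5y^2 + 5z^2 + 5x^2 + 5z^2 + 5x^2 + 5y^2 = 10x^2 + 10y^2 + 10z^2.

In cylindrical coordinates, x = r cos(θ), y = r sin(θ), z = z, dV = r dr dθ dz, with 0 ≤ r ≤ 4, 0 ≤ θ ≤ 2π, 0 ≤ z ≤ 5.

The integrand, after substitution and multiplying by the volume element, becomes (10r^2 + 10z^2) · r, so

    ∭_V (∇·F) dV = ∫_0^{2π} ∫_0^{4} ∫_0^{5} (10r^2 + 10z^2) · r dz dr dθ.

Inner (z from 0 to 5): 50r (r^2 + 25/3).
Middle (r from 0 to 4): 19600/3.
Outer (θ from 0 to 2π): 39200π/3.

Therefore ∯_{∂V} F · n dS = 39200π/3.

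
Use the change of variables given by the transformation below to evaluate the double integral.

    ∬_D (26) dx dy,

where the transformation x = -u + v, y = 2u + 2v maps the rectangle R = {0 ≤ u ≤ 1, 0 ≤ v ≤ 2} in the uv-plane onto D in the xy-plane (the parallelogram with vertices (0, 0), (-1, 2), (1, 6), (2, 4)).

Compute the Jacobian determinant of (x, y) with respect to (u, v):

    ∂(x,y)/∂(u,v) = | -1  1 | = (-1)(2) - (1)(2) = -4.
                   | 2  2 |

Its absolute value is |J| = 4 (the area scaling factor).

Substituting x = -u + v, y = 2u + 2v into the integrand,

    26 → 26,

so the integral becomes

    ∬_R (26) · |J| du dv = ∫_0^1 ∫_0^2 (104) dv du.

Inner (v): 208.
Outer (u): 208.

Therefore ∬_D (26) dx dy = 208.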